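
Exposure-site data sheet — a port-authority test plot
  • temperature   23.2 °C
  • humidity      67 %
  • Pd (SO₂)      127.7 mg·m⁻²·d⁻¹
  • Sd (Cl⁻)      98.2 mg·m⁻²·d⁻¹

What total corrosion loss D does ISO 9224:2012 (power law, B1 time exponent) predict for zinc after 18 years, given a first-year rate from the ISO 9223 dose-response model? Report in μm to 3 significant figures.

zinc: T>10 °C ⇒ hinge -0.071·(23.2−10) = -0.9372
  sulphur-dioxide contribution → 0.9307 μm/a
  chloride contribution → 2.936 μm/a
  total first-year rate 3.867 μm/a
Power-law: D(18) = r_corr · 18^0.813
  D(18) = 3.867 × 18^0.813 = 3.867 × 10.48 = 40.54 μm

D(18) = 40.5 μm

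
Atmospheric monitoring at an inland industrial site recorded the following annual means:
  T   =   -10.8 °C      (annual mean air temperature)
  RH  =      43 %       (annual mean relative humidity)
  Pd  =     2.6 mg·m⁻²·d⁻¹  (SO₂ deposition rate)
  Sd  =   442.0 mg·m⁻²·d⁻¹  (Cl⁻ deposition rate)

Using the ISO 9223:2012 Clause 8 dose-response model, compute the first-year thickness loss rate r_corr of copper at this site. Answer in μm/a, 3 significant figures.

copper: temperature factor f = +0.126·(-20.8) = -2.6208
  SO₂ term: 0.0053·2.6^0.26·exp(0.059·43-2.6208) = 0.006248
  Sd branch = 0.01025·Sd^0.27·e^(0.036·RH+0.049·T) = 0.147 μm/a
  sum: 0.006248 + 0.147 → r_corr = 0.1533 μm/a

r_corr = 0.153 μm/a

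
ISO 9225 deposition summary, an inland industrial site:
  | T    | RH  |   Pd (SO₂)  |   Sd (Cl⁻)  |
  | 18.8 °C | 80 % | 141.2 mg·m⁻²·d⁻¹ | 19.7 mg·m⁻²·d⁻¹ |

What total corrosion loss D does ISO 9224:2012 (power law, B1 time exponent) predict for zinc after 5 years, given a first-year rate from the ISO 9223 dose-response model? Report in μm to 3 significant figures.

zinc: temperature factor f = -0.071·(8.8) = -0.6248
  Pd branch = 0.0129·Pd^0.44·e^(0.046·RH+f) = 2.418 μm/a
  Cl⁻ term: 0.0175·19.7^0.57·exp(0.008·80+0.085·18.8) = 0.8971
  r_corr = 2.418 + 0.8971 = 3.315 μm/a
ISO 9224: D(t) = r_corr · t^b with b = 0.813 (zinc, B1)
  D(5) = 3.315 × 5^0.813 = 3.315 × 3.701 = 12.27 μm

D(5) = 12.3 μm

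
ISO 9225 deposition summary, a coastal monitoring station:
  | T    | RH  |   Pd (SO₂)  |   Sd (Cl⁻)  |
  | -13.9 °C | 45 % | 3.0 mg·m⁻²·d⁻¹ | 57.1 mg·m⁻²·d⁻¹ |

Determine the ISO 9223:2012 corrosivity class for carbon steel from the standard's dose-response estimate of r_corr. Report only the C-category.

C2

carbon steel: f(T) = +0.150·(T−10) [T≤10 °C] = -3.5850
  SO₂ term: 1.77·3.0^0.52·exp(0.02·45-3.5850) = 0.2138
  Cl⁻ term: 0.102·57.1^0.62·exp(0.033·45+0.04·-13.9) = 3.171
  sum: 0.2138 + 3.171 → r_corr = 3.385 μm/a
Category bounds: 1.3…25 μm/a bracket r_corr ⇒ C2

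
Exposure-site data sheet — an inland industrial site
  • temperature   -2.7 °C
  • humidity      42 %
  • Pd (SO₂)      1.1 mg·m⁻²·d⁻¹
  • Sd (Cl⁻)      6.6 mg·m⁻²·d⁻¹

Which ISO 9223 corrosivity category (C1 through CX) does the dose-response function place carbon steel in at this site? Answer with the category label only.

carbon steel: temperature factor f = +0.150·(-12.7) = -1.9050
  Pd branch = 1.77·Pd^0.52·e^(0.02·RH+f) = 0.6412 μm/a
  Sd branch = 0.102·Sd^0.62·e^(0.033·RH+0.04·T) = 1.18 μm/a
  sum: 0.6412 + 1.18 → r_corr = 1.821 μm/a
1.82 μm/a falls in (1.3, 25] for carbon steel → category C2

C2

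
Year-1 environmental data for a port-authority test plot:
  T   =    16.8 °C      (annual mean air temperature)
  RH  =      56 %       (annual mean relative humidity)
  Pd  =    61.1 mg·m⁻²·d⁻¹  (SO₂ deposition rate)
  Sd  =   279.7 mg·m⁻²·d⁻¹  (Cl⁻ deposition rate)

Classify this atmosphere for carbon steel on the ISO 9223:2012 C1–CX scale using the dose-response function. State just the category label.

C4

carbon steel: temperature factor f = -0.054·(6.8) = -0.3672
  Pd branch = 1.77·Pd^0.52·e^(0.02·RH+f) = 31.89 μm/a
  Cl⁻ term: 0.102·279.7^0.62·exp(0.033·56+0.04·16.8) = 41.68
  sum: 31.89 + 41.68 → r_corr = 73.57 μm/a
Category bounds: 50…80 μm/a bracket r_corr ⇒ C4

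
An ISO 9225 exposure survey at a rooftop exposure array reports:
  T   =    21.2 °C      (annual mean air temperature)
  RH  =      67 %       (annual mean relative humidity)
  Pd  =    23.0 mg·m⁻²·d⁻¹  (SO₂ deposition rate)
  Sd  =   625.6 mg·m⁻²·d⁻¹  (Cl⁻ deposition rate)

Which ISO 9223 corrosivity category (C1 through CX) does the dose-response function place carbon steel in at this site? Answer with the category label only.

carbon steel: T>10 °C ⇒ hinge -0.054·(21.2−10) = -0.6048
  Pd branch = 1.77·Pd^0.52·e^(0.02·RH+f) = 18.85 μm/a
  Sd branch = 0.102·Sd^0.62·e^(0.033·RH+0.04·T) = 117.7 μm/a
  r_corr = 18.85 + 117.7 = 136.6 μm/a
137 μm/a falls in (80, 200] for carbon steel → category C5

C5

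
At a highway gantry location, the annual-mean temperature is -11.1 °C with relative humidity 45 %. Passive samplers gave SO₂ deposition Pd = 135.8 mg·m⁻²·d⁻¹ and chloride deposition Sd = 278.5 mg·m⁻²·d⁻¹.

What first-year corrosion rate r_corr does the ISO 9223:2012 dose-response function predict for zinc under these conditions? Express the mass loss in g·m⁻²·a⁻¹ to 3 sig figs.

r_corr = 4.57 g·m⁻²·a⁻¹

zinc: f(T) = +0.038·(T−10) [T≤10 °C] = -0.8018
  Pd branch = 0.0129·Pd^0.44·e^(0.046·RH+f) = 0.398 μm/a
  Cl⁻ term: 0.0175·278.5^0.57·exp(0.008·45+0.085·-11.1) = 0.2416
  r_corr = 0.398 + 0.2416 = 0.6396 μm/a
Convert to mass loss: 0.6396 μm/a × 7.14 g/cm³ = 4.567 g·m⁻²·a⁻¹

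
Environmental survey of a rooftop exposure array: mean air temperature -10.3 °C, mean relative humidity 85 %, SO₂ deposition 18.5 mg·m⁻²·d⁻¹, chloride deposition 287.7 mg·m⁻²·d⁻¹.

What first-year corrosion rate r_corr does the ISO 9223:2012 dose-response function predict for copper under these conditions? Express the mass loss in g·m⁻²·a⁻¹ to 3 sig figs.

copper: f(T) = +0.126·(T−10) [T≤10 °C] = -2.5578
  Pd branch = 0.0053·Pd^0.26·e^(0.059·RH+f) = 0.1321 μm/a
  Sd branch = 0.01025·Sd^0.27·e^(0.036·RH+0.049·T) = 0.6087 μm/a
  r_corr = 0.1321 + 0.6087 = 0.7408 μm/a
Convert to mass loss: 0.7408 μm/a × 8.96 g/cm³ = 6.637 g·m⁻²·a⁻¹

r_corr = 6.64 g·m⁻²·a⁻¹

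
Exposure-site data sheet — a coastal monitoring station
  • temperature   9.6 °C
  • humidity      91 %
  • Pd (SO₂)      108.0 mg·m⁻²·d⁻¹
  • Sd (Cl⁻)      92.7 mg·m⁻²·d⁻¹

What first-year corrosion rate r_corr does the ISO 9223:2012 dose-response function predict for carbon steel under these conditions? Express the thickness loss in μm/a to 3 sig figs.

r_corr = 167 μm/a

carbon steel: T≤10 °C ⇒ hinge +0.150·(9.6−10) = -0.0600
  SO₂ term: 1.77·108.0^0.52·exp(0.02·91-0.0600) = 117.4
  Sd branch = 0.102·Sd^0.62·e^(0.033·RH+0.04·T) = 50.02 μm/a
  r_corr = 117.4 + 50.02 = 167.4 μm/a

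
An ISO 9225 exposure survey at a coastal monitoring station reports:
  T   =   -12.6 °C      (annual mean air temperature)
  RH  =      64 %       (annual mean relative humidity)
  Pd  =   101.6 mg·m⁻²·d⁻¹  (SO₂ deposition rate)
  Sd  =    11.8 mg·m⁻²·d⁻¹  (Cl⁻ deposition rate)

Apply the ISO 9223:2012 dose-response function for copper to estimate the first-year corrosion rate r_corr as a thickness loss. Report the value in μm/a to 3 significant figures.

r_corr = 0.152 μm/a

copper: f(T) = +0.126·(T−10) [T≤10 °C] = -2.8476
  Pd branch = 0.0053·Pd^0.26·e^(0.059·RH+f) = 0.04459 μm/a
  Cl⁻ term: 0.01025·11.8^0.27·exp(0.036·64+0.049·-12.6) = 0.1078
  r_corr = 0.04459 + 0.1078 = 0.1524 μm/a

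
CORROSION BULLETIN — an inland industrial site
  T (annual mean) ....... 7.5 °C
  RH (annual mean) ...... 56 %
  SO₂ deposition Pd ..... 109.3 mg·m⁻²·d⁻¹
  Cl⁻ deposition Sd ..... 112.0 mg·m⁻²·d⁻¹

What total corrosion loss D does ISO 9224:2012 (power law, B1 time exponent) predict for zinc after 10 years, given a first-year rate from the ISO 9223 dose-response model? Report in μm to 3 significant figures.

zinc: T≤10 °C ⇒ hinge +0.038·(7.5−10) = -0.0950
  SO₂ term: 0.0129·109.3^0.44·exp(0.046·56-0.0950) = 1.216
  Sd branch = 0.0175·Sd^0.57·e^(0.008·RH+0.085·T) = 0.763 μm/a
  r_corr = 1.216 + 0.763 = 1.979 μm/a
Long-term exponent b (ISO 9224 Table 2, B1) = 0.813
  D(10) = 1.979 × 10^0.813 = 1.979 × 6.501 = 12.87 μm

D(10) = 12.9 μm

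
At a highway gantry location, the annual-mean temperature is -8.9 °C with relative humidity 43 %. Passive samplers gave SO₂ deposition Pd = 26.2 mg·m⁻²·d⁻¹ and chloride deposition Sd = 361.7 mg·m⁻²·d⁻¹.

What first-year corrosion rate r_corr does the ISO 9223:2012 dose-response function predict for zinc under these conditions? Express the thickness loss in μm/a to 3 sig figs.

zinc: f(T) = +0.038·(T−10) [T≤10 °C] = -0.7182
  SO₂ term: 0.0129·26.2^0.44·exp(0.046·43-0.7182) = 0.1913
  Sd branch = 0.0175·Sd^0.57·e^(0.008·RH+0.085·T) = 0.3328 μm/a
  sum: 0.1913 + 0.3328 → r_corr = 0.5241 μm/a

r_corr = 0.524 μm/a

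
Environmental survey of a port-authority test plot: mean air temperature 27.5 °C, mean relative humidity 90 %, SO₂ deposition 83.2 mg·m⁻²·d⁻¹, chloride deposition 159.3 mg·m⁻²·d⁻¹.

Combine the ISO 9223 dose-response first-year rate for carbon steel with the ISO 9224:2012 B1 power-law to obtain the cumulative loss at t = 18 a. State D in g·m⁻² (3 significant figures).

D(18) = 6.41e+03 g·m⁻²

carbon steel: f(T) = -0.054·(T−10) [T>10 °C] = -0.9450
  sulphur-dioxide contribution → 41.47 μm/a
  chloride contribution → 138.5 μm/a
  ⇒ r_corr(carbon steel) = 180 μm/a
ISO 9224: D(t) = r_corr · t^b with b = 0.523 (carbon steel, B1)
  D(18) = 180 × 18^0.523 = 180 × 4.534 = 816.2 μm
  Mass loss = 816.2 μm × 7.85 g/cm³ = 6407 g·m⁻²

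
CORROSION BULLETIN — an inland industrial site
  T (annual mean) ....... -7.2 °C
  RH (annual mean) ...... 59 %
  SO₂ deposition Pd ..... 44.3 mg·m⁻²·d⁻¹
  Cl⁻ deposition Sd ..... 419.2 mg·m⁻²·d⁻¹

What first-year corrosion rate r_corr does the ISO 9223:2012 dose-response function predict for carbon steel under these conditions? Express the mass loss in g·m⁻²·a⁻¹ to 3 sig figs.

r_corr = 202 g·m⁻²·a⁻¹

carbon steel: temperature factor f = +0.150·(-17.2) = -2.5800
  SO₂ term: 1.77·44.3^0.52·exp(0.02·59-2.5800) = 3.134
  Sd branch = 0.102·Sd^0.62·e^(0.033·RH+0.04·T) = 22.65 μm/a
  r_corr = 3.134 + 22.65 = 25.78 μm/a
Convert to mass loss: 25.78 μm/a × 7.85 g/cm³ = 202.4 g·m⁻²·a⁻¹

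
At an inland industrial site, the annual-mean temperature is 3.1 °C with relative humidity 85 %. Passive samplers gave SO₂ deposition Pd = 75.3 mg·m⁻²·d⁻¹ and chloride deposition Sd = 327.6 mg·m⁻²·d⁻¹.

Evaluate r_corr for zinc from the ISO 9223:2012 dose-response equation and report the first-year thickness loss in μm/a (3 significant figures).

zinc: temperature factor f = +0.038·(-6.9) = -0.2622
  SO₂ term: 0.0129·75.3^0.44·exp(0.046·85-0.2622) = 3.316
  Cl⁻ term: 0.0175·327.6^0.57·exp(0.008·85+0.085·3.1) = 1.221
  r_corr = 3.316 + 1.221 = 4.536 μm/a

r_corr = 4.54 μm/a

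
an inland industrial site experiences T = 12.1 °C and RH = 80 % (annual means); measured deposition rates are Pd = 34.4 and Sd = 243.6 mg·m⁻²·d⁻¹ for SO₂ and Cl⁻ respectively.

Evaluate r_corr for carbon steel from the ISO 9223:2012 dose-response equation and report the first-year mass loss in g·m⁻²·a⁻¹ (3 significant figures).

r_corr = 936 g·m⁻²·a⁻¹

carbon steel: temperature factor f = -0.054·(2.1) = -0.1134
  Pd branch = 1.77·Pd^0.52·e^(0.02·RH+f) = 49.27 μm/a
  Sd branch = 0.102·Sd^0.62·e^(0.033·RH+0.04·T) = 70 μm/a
  r_corr = 49.27 + 70 = 119.3 μm/a
Convert to mass loss: 119.3 μm/a × 7.85 g/cm³ = 936.3 g·m⁻²·a⁻¹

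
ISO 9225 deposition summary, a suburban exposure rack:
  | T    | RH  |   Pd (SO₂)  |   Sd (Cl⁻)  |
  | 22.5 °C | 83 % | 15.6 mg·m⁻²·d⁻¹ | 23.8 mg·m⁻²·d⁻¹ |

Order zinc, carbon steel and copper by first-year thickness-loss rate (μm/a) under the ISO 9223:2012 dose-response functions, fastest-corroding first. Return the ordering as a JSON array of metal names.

zinc: temperature factor f = -0.071·(12.5) = -0.8875
  SO₂ term: 0.0129·15.6^0.44·exp(0.046·83-0.8875) = 0.8096
  Sd branch = 0.0175·Sd^0.57·e^(0.008·RH+0.085·T) = 1.402 μm/a
  r_corr = 0.8096 + 1.402 = 2.211 μm/a
carbon steel: T>10 °C ⇒ hinge -0.054·(22.5−10) = -0.6750
  Pd branch = 1.77·Pd^0.52·e^(0.02·RH+f) = 19.78 μm/a
  Sd branch = 0.102·Sd^0.62·e^(0.033·RH+0.04·T) = 27.7 μm/a
  r_corr = 19.78 + 27.7 = 47.48 μm/a
copper: f(T) = -0.080·(T−10) [T>10 °C] = -1.0000
  Pd branch = 0.0053·Pd^0.26·e^(0.059·RH+f) = 0.5333 μm/a
  Sd branch = 0.01025·Sd^0.27·e^(0.036·RH+0.049·T) = 1.442 μm/a
  r_corr = 0.5333 + 1.442 = 1.975 μm/a
Ordering by μm/a: carbon steel (47.5) > zinc (2.21) > copper (1.97)

["carbon steel", "zinc", "copper"]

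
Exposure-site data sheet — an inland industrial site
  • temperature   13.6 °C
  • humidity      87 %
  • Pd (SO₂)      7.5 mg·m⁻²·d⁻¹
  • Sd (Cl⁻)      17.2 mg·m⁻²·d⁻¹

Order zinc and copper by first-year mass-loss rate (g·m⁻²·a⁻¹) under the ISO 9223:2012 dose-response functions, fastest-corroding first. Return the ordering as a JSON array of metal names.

["copper", "zinc"]

zinc: temperature factor f = -0.071·(3.6) = -0.2556
  Pd branch = 0.0129·Pd^0.44·e^(0.046·RH+f) = 1.326 μm/a
  Cl⁻ term: 0.0175·17.2^0.57·exp(0.008·87+0.085·13.6) = 0.5644
  sum: 1.326 + 0.5644 → r_corr = 1.891 μm/a
  mass loss = 1.891 μm/a × 7.14 g/cm³ = 13.5 g·m⁻²·a⁻¹
copper: f(T) = -0.080·(T−10) [T>10 °C] = -0.2880
  SO₂ term: 0.0053·7.5^0.26·exp(0.059·87-0.2880) = 1.137
  Cl⁻ term: 0.01025·17.2^0.27·exp(0.036·87+0.049·13.6) = 0.9861
  sum: 1.137 + 0.9861 → r_corr = 2.124 μm/a
  mass loss = 2.124 μm/a × 8.96 g/cm³ = 19.03 g·m⁻²·a⁻¹
Ordering by g·m⁻²·a⁻¹: copper (19) > zinc (13.5)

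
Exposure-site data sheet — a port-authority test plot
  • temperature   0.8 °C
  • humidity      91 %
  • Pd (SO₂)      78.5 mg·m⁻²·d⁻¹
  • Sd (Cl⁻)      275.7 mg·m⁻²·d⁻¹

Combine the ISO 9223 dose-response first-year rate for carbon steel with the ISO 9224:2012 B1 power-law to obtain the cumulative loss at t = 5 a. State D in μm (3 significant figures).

carbon steel: temperature factor f = +0.150·(-9.2) = -1.3800
  SO₂ term: 1.77·78.5^0.52·exp(0.02·91-1.3800) = 26.57
  Cl⁻ term: 0.102·275.7^0.62·exp(0.033·91+0.04·0.8) = 69.14
  sum: 26.57 + 69.14 → r_corr = 95.71 μm/a
Long-term exponent b (ISO 9224 Table 2, B1) = 0.523
  D(5) = 95.71 × 5^0.523 = 95.71 × 2.32 = 222.1 μm

D(5) = 222 μm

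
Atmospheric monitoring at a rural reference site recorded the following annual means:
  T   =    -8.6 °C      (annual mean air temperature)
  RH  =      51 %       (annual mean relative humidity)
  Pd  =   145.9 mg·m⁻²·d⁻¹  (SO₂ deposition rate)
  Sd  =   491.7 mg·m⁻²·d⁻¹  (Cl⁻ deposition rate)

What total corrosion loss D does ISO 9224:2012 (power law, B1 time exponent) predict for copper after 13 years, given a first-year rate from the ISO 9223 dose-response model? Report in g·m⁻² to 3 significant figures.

D(13) = 13.0 g·m⁻²

copper: f(T) = +0.126·(T−10) [T≤10 °C] = -2.3436
  sulphur-dioxide contribution → 0.03766 μm/a
  chloride contribution → 0.2248 μm/a
  ⇒ r_corr(copper) = 0.2625 μm/a
Power-law: D(13) = r_corr · 13^0.667
  D(13) = 0.2625 × 13^0.667 = 0.2625 × 5.534 = 1.452 μm
  Mass loss = 1.452 μm × 8.96 g/cm³ = 13.01 g·m⁻²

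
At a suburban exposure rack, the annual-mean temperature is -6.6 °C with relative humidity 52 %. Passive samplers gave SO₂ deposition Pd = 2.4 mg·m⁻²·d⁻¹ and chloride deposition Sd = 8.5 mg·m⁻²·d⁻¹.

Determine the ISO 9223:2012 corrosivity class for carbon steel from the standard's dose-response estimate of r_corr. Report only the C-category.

carbon steel: T≤10 °C ⇒ hinge +0.150·(-6.6−10) = -2.4900
  SO₂ term: 1.77·2.4^0.52·exp(0.02·52-2.4900) = 0.6546
  Cl⁻ term: 0.102·8.5^0.62·exp(0.033·52+0.04·-6.6) = 1.642
  r_corr = 0.6546 + 1.642 = 2.297 μm/a
ISO 9223 Table 2 (carbon steel): 1.3 < 2.3 ≤ 25 μm/a ⇒ C2

C2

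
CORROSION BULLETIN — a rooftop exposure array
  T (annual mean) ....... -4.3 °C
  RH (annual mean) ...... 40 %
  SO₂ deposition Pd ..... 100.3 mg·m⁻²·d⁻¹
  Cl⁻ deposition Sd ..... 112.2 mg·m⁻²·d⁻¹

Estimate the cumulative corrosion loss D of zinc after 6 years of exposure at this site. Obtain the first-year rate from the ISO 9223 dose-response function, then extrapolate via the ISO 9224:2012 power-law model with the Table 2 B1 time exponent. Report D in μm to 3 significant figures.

zinc: T≤10 °C ⇒ hinge +0.038·(-4.3−10) = -0.5434
  sulphur-dioxide contribution → 0.3583 μm/a
  chloride contribution → 0.2465 μm/a
  total first-year rate 0.6048 μm/a
Long-term exponent b (ISO 9224 Table 2, B1) = 0.813
  D(6) = 0.6048 × 6^0.813 = 0.6048 × 4.292 = 2.596 μm

D(6) = 2.60 μm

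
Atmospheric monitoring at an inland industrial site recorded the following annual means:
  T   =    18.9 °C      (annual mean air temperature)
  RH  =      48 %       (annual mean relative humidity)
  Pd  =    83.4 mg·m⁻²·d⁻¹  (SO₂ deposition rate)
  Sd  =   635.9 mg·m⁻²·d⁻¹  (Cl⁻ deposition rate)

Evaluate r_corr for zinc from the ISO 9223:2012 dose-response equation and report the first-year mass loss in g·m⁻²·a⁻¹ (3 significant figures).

zinc: temperature factor f = -0.071·(8.9) = -0.6319
  sulphur-dioxide contribution → 0.4369 μm/a
  chloride contribution → 5.075 μm/a
  ⇒ r_corr(zinc) = 5.512 μm/a
Convert to mass loss: 5.512 μm/a × 7.14 g/cm³ = 39.35 g·m⁻²·a⁻¹

r_corr = 39.4 g·m⁻²·a⁻¹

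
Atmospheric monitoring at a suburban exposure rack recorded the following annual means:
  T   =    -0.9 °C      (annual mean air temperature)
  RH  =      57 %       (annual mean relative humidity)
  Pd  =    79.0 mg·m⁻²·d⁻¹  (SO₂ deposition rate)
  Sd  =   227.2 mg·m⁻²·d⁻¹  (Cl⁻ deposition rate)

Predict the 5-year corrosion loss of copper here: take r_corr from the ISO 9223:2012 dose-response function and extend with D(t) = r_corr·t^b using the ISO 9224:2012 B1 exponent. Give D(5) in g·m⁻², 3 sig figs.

D(5) = 11.8 g·m⁻²

copper: T≤10 °C ⇒ hinge +0.126·(-0.9−10) = -1.3734
  SO₂ term: 0.0053·79.0^0.26·exp(0.059·57-1.3734) = 0.1207
  Sd branch = 0.01025·Sd^0.27·e^(0.036·RH+0.049·T) = 0.3303 μm/a
  sum: 0.1207 + 0.3303 → r_corr = 0.4511 μm/a
Long-term exponent b (ISO 9224 Table 2, B1) = 0.667
  D(5) = 0.4511 × 5^0.667 = 0.4511 × 2.926 = 1.32 μm
  Mass loss = 1.32 μm × 8.96 g/cm³ = 11.82 g·m⁻²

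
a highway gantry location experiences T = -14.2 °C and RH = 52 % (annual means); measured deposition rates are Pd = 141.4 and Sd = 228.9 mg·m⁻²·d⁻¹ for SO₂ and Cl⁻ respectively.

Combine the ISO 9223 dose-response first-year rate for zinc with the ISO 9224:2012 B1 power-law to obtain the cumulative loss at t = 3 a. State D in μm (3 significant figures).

D(3) = 1.64 μm

zinc: f(T) = +0.038·(T−10) [T≤10 °C] = -0.9196
  Pd branch = 0.0129·Pd^0.44·e^(0.046·RH+f) = 0.4969 μm/a
  Cl⁻ term: 0.0175·228.9^0.57·exp(0.008·52+0.085·-14.2) = 0.1756
  sum: 0.4969 + 0.1756 → r_corr = 0.6725 μm/a
ISO 9224: D(t) = r_corr · t^b with b = 0.813 (zinc, B1)
  D(3) = 0.6725 × 3^0.813 = 0.6725 × 2.443 = 1.643 μm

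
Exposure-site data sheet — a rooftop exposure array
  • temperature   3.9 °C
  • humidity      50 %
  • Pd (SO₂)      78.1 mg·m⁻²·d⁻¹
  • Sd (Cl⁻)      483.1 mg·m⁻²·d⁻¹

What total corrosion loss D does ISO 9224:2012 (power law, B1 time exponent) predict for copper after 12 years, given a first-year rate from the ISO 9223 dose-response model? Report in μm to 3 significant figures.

copper: f(T) = +0.126·(T−10) [T≤10 °C] = -0.7686
  Pd branch = 0.0053·Pd^0.26·e^(0.059·RH+f) = 0.1458 μm/a
  Cl⁻ term: 0.01025·483.1^0.27·exp(0.036·50+0.049·3.9) = 0.3982
  r_corr = 0.1458 + 0.3982 = 0.544 μm/a
ISO 9224: D(t) = r_corr · t^b with b = 0.667 (copper, B1)
  D(12) = 0.544 × 12^0.667 = 0.544 × 5.246 = 2.854 μm

D(12) = 2.85 μm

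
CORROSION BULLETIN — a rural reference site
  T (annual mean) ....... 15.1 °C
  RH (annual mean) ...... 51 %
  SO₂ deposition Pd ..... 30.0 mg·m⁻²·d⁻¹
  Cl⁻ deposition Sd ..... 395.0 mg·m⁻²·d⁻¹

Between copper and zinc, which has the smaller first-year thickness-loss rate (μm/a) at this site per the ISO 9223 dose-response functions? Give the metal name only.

copper: temperature factor f = -0.080·(5.1) = -0.4080
  SO₂ term: 0.0053·30.0^0.26·exp(0.059·51-0.4080) = 0.173
  Sd branch = 0.01025·Sd^0.27·e^(0.036·RH+0.049·T) = 0.6769 μm/a
  r_corr = 0.173 + 0.6769 = 0.8498 μm/a
zinc: f(T) = -0.071·(T−10) [T>10 °C] = -0.3621
  Pd branch = 0.0129·Pd^0.44·e^(0.046·RH+f) = 0.4189 μm/a
  Sd branch = 0.0175·Sd^0.57·e^(0.008·RH+0.085·T) = 2.869 μm/a
  sum: 0.4189 + 2.869 → r_corr = 3.288 μm/a
Ordering by μm/a: zinc (3.29) > copper (0.85)

copper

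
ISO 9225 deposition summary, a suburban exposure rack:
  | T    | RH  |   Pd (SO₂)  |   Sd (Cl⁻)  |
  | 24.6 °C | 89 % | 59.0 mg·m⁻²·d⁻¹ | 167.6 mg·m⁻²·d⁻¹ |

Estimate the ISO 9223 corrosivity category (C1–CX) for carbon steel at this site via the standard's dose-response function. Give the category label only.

C5

carbon steel: f(T) = -0.054·(T−10) [T>10 °C] = -0.7884
  SO₂ term: 1.77·59.0^0.52·exp(0.02·89-0.7884) = 39.76
  Sd branch = 0.102·Sd^0.62·e^(0.033·RH+0.04·T) = 123.2 μm/a
  sum: 39.76 + 123.2 → r_corr = 162.9 μm/a
Category bounds: 80…200 μm/a bracket r_corr ⇒ C5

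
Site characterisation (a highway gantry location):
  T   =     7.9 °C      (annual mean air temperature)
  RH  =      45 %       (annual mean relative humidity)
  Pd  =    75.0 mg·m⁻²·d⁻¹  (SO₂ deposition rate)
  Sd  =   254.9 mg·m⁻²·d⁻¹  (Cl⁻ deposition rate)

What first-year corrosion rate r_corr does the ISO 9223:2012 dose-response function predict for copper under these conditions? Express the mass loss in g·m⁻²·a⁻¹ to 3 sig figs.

copper: temperature factor f = +0.126·(-2.1) = -0.2646
  sulphur-dioxide contribution → 0.1778 μm/a
  chloride contribution → 0.3405 μm/a
  total first-year rate 0.5183 μm/a
Convert to mass loss: 0.5183 μm/a × 8.96 g/cm³ = 4.644 g·m⁻²·a⁻¹

r_corr = 4.64 g·m⁻²·a⁻¹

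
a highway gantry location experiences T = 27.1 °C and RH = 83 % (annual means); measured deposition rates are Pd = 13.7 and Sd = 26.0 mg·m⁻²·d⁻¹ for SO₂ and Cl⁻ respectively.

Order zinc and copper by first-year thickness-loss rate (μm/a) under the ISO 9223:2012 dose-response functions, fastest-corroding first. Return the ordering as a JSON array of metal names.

["zinc", "copper"]

zinc: temperature factor f = -0.071·(17.1) = -1.2141
  Pd branch = 0.0129·Pd^0.44·e^(0.046·RH+f) = 0.5516 μm/a
  Sd branch = 0.0175·Sd^0.57·e^(0.008·RH+0.085·T) = 2.179 μm/a
  sum: 0.5516 + 2.179 → r_corr = 2.731 μm/a
copper: T>10 °C ⇒ hinge -0.080·(27.1−10) = -1.3680
  SO₂ term: 0.0053·13.7^0.26·exp(0.059·83-1.3680) = 0.3568
  Sd branch = 0.01025·Sd^0.27·e^(0.036·RH+0.049·T) = 1.85 μm/a
  sum: 0.3568 + 1.85 → r_corr = 2.207 μm/a
Ordering by μm/a: zinc (2.73) > copper (2.21)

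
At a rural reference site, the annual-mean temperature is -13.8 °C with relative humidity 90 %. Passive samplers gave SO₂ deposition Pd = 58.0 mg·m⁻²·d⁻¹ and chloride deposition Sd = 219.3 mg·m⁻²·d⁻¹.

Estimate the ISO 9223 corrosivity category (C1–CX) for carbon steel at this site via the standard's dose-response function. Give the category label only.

C3

carbon steel: f(T) = +0.150·(T−10) [T≤10 °C] = -3.5700
  sulphur-dioxide contribution → 2.49 μm/a
  chloride contribution → 32.37 μm/a
  total first-year rate 34.86 μm/a
34.9 μm/a falls in (25, 50] for carbon steel → category C3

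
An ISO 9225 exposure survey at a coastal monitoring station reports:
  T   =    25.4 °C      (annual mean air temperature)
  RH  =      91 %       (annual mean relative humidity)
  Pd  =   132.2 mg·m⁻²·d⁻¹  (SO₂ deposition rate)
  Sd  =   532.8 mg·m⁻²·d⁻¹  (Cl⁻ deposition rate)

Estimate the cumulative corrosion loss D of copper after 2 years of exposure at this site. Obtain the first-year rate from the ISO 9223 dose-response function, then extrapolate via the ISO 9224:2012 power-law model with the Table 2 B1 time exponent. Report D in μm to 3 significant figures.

copper: temperature factor f = -0.080·(15.4) = -1.2320
  sulphur-dioxide contribution → 1.182 μm/a
  chloride contribution → 5.131 μm/a
  ⇒ r_corr(copper) = 6.312 μm/a
Long-term exponent b (ISO 9224 Table 2, B1) = 0.667
  D(2) = 6.312 × 2^0.667 = 6.312 × 1.588 = 10.02 μm

D(2) = 10.0 μm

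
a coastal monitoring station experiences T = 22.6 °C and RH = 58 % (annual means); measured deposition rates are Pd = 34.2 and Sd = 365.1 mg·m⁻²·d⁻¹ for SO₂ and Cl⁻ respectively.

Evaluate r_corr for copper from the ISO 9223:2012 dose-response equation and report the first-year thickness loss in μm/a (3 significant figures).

r_corr = 1.38 μm/a

copper: T>10 °C ⇒ hinge -0.080·(22.6−10) = -1.0080
  SO₂ term: 0.0053·34.2^0.26·exp(0.059·58-1.0080) = 0.1484
  Sd branch = 0.01025·Sd^0.27·e^(0.036·RH+0.049·T) = 1.231 μm/a
  sum: 0.1484 + 1.231 → r_corr = 1.38 μm/a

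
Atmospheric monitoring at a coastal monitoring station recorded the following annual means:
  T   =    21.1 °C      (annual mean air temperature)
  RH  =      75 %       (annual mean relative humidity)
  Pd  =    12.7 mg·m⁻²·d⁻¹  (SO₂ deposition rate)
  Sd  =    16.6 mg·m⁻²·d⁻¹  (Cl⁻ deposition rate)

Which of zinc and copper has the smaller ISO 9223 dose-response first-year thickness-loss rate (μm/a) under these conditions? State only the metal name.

copper

zinc: f(T) = -0.071·(T−10) [T>10 °C] = -0.7881
  sulphur-dioxide contribution → 0.5653 μm/a
  chloride contribution → 0.9506 μm/a
  total first-year rate 1.516 μm/a
copper: T>10 °C ⇒ hinge -0.080·(21.1−10) = -0.8880
  sulphur-dioxide contribution → 0.3527 μm/a
  chloride contribution → 0.9157 μm/a
  ⇒ r_corr(copper) = 1.268 μm/a
Ordering by μm/a: zinc (1.52) > copper (1.27)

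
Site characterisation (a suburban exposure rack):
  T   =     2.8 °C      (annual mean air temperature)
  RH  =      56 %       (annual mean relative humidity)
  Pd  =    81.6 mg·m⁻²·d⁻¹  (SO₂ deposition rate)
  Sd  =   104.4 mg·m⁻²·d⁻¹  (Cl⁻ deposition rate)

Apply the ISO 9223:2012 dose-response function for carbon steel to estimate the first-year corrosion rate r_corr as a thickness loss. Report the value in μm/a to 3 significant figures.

carbon steel: f(T) = +0.150·(T−10) [T≤10 °C] = -1.0800
  Pd branch = 1.77·Pd^0.52·e^(0.02·RH+f) = 18.17 μm/a
  Sd branch = 0.102·Sd^0.62·e^(0.033·RH+0.04·T) = 12.92 μm/a
  r_corr = 18.17 + 12.92 = 31.1 μm/a

r_corr = 31.1 μm/a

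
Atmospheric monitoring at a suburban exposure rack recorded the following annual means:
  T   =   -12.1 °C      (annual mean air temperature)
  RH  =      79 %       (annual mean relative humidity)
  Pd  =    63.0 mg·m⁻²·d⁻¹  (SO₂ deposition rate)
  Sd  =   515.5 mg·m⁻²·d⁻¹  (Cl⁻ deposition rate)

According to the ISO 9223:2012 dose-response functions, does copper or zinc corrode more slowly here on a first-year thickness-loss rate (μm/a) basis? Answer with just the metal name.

copper

copper: T≤10 °C ⇒ hinge +0.126·(-12.1−10) = -2.7846
  sulphur-dioxide contribution → 0.1016 μm/a
  chloride contribution → 0.5256 μm/a
  total first-year rate 0.6272 μm/a
zinc: temperature factor f = +0.038·(-22.1) = -0.8398
  sulphur-dioxide contribution → 1.306 μm/a
  chloride contribution → 0.4138 μm/a
  ⇒ r_corr(zinc) = 1.719 μm/a
Ordering by μm/a: zinc (1.72) > copper (0.627)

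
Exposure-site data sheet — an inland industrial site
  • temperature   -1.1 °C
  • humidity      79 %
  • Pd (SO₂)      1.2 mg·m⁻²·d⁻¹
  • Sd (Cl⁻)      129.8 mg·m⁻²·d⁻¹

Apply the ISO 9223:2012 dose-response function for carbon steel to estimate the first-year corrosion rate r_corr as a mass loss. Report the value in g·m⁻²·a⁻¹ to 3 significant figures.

r_corr = 226 g·m⁻²·a⁻¹

carbon steel: f(T) = +0.150·(T−10) [T≤10 °C] = -1.6650
  Pd branch = 1.77·Pd^0.52·e^(0.02·RH+f) = 1.787 μm/a
  Cl⁻ term: 0.102·129.8^0.62·exp(0.033·79+0.04·-1.1) = 27.04
  sum: 1.787 + 27.04 → r_corr = 28.82 μm/a
Convert to mass loss: 28.82 μm/a × 7.85 g/cm³ = 226.3 g·m⁻²·a⁻¹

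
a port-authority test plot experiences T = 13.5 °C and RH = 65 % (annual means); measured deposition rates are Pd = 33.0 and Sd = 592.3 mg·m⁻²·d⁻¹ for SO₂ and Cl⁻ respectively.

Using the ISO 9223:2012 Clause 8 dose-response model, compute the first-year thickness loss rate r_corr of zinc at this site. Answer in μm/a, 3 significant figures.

zinc: f(T) = -0.071·(T−10) [T>10 °C] = -0.2485
  sulphur-dioxide contribution → 0.9319 μm/a
  chloride contribution → 3.528 μm/a
  total first-year rate 4.46 μm/a

r_corr = 4.46 μm/a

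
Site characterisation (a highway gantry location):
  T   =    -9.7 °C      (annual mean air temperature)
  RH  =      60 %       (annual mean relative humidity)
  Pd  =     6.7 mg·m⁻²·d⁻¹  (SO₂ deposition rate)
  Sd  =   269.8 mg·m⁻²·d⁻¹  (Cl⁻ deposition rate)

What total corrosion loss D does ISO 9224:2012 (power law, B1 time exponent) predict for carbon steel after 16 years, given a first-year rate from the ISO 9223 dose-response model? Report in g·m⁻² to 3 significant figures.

carbon steel: T≤10 °C ⇒ hinge +0.150·(-9.7−10) = -2.9550
  SO₂ term: 1.77·6.7^0.52·exp(0.02·60-2.9550) = 0.8229
  Cl⁻ term: 0.102·269.8^0.62·exp(0.033·60+0.04·-9.7) = 16.12
  r_corr = 0.8229 + 16.12 = 16.94 μm/a
Long-term exponent b (ISO 9224 Table 2, B1) = 0.523
  D(16) = 16.94 × 16^0.523 = 16.94 × 4.263 = 72.21 μm
  Mass loss = 72.21 μm × 7.85 g/cm³ = 566.9 g·m⁻²

D(16) = 567 g·m⁻²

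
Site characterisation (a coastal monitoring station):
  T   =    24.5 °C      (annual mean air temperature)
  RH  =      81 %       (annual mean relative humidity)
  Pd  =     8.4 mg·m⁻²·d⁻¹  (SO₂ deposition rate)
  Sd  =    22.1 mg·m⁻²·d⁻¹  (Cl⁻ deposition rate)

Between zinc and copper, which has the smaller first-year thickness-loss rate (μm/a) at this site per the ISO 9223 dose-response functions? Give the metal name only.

zinc: temperature factor f = -0.071·(14.5) = -1.0295
  Pd branch = 0.0129·Pd^0.44·e^(0.046·RH+f) = 0.4879 μm/a
  Cl⁻ term: 0.0175·22.1^0.57·exp(0.008·81+0.085·24.5) = 1.567
  r_corr = 0.4879 + 1.567 = 2.055 μm/a
copper: temperature factor f = -0.080·(14.5) = -1.1600
  SO₂ term: 0.0053·8.4^0.26·exp(0.059·81-1.1600) = 0.3438
  Cl⁻ term: 0.01025·22.1^0.27·exp(0.036·81+0.049·24.5) = 1.45
  sum: 0.3438 + 1.45 → r_corr = 1.794 μm/a
Ordering by μm/a: zinc (2.06) > copper (1.79)

copper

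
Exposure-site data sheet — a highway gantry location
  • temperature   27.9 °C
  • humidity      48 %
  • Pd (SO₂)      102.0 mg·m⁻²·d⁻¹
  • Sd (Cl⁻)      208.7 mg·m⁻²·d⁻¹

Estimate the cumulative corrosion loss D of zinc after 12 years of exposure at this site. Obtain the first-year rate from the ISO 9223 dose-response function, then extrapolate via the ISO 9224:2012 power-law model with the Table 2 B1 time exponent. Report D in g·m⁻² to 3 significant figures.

D(12) = 325 g·m⁻²

zinc: T>10 °C ⇒ hinge -0.071·(27.9−10) = -1.2709
  Pd branch = 0.0129·Pd^0.44·e^(0.046·RH+f) = 0.252 μm/a
  Sd branch = 0.0175·Sd^0.57·e^(0.008·RH+0.085·T) = 5.779 μm/a
  r_corr = 0.252 + 5.779 = 6.031 μm/a
Power-law: D(12) = r_corr · 12^0.813
  D(12) = 6.031 × 12^0.813 = 6.031 × 7.54 = 45.48 μm
  Mass loss = 45.48 μm × 7.14 g/cm³ = 324.7 g·m⁻²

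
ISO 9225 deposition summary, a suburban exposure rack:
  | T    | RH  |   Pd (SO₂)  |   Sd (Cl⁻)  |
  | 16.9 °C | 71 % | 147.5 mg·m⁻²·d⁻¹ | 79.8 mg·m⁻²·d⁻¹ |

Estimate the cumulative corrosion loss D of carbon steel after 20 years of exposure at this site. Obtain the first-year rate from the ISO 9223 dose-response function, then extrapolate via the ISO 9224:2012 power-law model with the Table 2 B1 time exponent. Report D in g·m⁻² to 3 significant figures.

D(20) = 3.73e+03 g·m⁻²

carbon steel: temperature factor f = -0.054·(6.9) = -0.3726
  sulphur-dioxide contribution → 67.71 μm/a
  chloride contribution → 31.55 μm/a
  ⇒ r_corr(carbon steel) = 99.25 μm/a
Power-law: D(20) = r_corr · 20^0.523
  D(20) = 99.25 × 20^0.523 = 99.25 × 4.791 = 475.5 μm
  Mass loss = 475.5 μm × 7.85 g/cm³ = 3733 g·m⁻²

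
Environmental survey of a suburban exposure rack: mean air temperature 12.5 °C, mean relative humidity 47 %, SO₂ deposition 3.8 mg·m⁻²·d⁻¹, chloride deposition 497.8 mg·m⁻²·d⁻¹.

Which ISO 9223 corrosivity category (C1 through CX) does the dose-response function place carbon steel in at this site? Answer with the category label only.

carbon steel: T>10 °C ⇒ hinge -0.054·(12.5−10) = -0.1350
  Pd branch = 1.77·Pd^0.52·e^(0.02·RH+f) = 7.926 μm/a
  Sd branch = 0.102·Sd^0.62·e^(0.033·RH+0.04·T) = 37.28 μm/a
  sum: 7.926 + 37.28 → r_corr = 45.21 μm/a
Category bounds: 25…50 μm/a bracket r_corr ⇒ C3

C3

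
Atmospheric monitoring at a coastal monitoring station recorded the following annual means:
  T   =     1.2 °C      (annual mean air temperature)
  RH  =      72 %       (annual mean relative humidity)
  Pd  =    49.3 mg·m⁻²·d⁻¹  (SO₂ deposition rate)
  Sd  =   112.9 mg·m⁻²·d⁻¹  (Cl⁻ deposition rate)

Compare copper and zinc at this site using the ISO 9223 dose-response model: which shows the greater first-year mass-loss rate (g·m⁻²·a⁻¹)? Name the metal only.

zinc

copper: f(T) = +0.126·(T−10) [T≤10 °C] = -1.1088
  SO₂ term: 0.0053·49.3^0.26·exp(0.059·72-1.1088) = 0.3371
  Cl⁻ term: 0.01025·112.9^0.27·exp(0.036·72+0.049·1.2) = 0.5202
  r_corr = 0.3371 + 0.5202 = 0.8573 μm/a
  mass loss = 0.8573 μm/a × 8.96 g/cm³ = 7.681 g·m⁻²·a⁻¹
zinc: f(T) = +0.038·(T−10) [T≤10 °C] = -0.3344
  Pd branch = 0.0129·Pd^0.44·e^(0.046·RH+f) = 1.408 μm/a
  Cl⁻ term: 0.0175·112.9^0.57·exp(0.008·72+0.085·1.2) = 0.5099
  sum: 1.408 + 0.5099 → r_corr = 1.918 μm/a
  mass loss = 1.918 μm/a × 7.14 g/cm³ = 13.69 g·m⁻²·a⁻¹
Ordering by g·m⁻²·a⁻¹: zinc (13.7) > copper (7.68)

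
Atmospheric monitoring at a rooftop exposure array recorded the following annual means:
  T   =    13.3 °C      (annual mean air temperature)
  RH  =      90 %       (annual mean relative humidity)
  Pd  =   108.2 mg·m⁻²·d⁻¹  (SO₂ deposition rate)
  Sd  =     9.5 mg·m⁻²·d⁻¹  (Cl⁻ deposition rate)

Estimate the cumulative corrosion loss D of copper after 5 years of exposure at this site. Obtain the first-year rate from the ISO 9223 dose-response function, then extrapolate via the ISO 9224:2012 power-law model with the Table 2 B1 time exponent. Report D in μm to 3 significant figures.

D(5) = 10.8 μm

copper: f(T) = -0.080·(T−10) [T>10 °C] = -0.2640
  SO₂ term: 0.0053·108.2^0.26·exp(0.059·90-0.2640) = 2.784
  Cl⁻ term: 0.01025·9.5^0.27·exp(0.036·90+0.049·13.3) = 0.9223
  sum: 2.784 + 0.9223 → r_corr = 3.706 μm/a
ISO 9224: D(t) = r_corr · t^b with b = 0.667 (copper, B1)
  D(5) = 3.706 × 5^0.667 = 3.706 × 2.926 = 10.84 μm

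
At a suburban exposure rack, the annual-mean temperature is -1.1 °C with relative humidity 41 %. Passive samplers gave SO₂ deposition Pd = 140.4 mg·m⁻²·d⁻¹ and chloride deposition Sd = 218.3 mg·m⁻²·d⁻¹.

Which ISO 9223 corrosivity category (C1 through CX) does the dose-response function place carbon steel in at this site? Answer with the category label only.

C2

carbon steel: f(T) = +0.150·(T−10) [T≤10 °C] = -1.6650
  SO₂ term: 1.77·140.4^0.52·exp(0.02·41-1.6650) = 9.945
  Sd branch = 0.102·Sd^0.62·e^(0.033·RH+0.04·T) = 10.65 μm/a
  r_corr = 9.945 + 10.65 = 20.59 μm/a
Category bounds: 1.3…25 μm/a bracket r_corr ⇒ C2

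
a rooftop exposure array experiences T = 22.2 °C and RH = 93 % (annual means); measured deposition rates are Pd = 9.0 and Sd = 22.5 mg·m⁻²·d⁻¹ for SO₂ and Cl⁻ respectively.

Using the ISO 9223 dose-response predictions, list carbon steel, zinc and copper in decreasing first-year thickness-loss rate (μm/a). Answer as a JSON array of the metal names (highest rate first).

carbon steel: T>10 °C ⇒ hinge -0.054·(22.2−10) = -0.6588
  SO₂ term: 1.77·9.0^0.52·exp(0.02·93-0.6588) = 18.44
  Sd branch = 0.102·Sd^0.62·e^(0.033·RH+0.04·T) = 36.77 μm/a
  r_corr = 18.44 + 36.77 = 55.21 μm/a
zinc: temperature factor f = -0.071·(12.2) = -0.8662
  Pd branch = 0.0129·Pd^0.44·e^(0.046·RH+f) = 1.028 μm/a
  Sd branch = 0.0175·Sd^0.57·e^(0.008·RH+0.085·T) = 1.434 μm/a
  r_corr = 1.028 + 1.434 = 2.462 μm/a
copper: f(T) = -0.080·(T−10) [T>10 °C] = -0.9760
  Pd branch = 0.0053·Pd^0.26·e^(0.059·RH+f) = 0.854 μm/a
  Cl⁻ term: 0.01025·22.5^0.27·exp(0.036·93+0.049·22.2) = 2.006
  r_corr = 0.854 + 2.006 = 2.86 μm/a
Ordering by μm/a: carbon steel (55.2) > copper (2.86) > zinc (2.46)

["carbon steel", "copper", "zinc"]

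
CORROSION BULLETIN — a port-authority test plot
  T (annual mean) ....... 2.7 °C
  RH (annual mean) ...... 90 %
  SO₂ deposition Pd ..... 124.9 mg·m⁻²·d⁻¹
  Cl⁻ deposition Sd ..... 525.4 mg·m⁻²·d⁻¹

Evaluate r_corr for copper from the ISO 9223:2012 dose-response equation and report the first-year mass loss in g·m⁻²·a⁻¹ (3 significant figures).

copper: f(T) = +0.126·(T−10) [T≤10 °C] = -0.9198
  Pd branch = 0.0053·Pd^0.26·e^(0.059·RH+f) = 1.5 μm/a
  Sd branch = 0.01025·Sd^0.27·e^(0.036·RH+0.049·T) = 1.621 μm/a
  sum: 1.5 + 1.621 → r_corr = 3.121 μm/a
Convert to mass loss: 3.121 μm/a × 8.96 g/cm³ = 27.96 g·m⁻²·a⁻¹

r_corr = 28.0 g·m⁻²·a⁻¹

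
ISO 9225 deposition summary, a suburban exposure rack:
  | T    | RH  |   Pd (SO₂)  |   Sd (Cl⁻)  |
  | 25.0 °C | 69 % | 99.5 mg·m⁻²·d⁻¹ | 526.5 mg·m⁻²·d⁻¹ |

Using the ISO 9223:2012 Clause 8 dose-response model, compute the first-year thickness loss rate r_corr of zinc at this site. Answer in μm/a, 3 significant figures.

zinc: T>10 °C ⇒ hinge -0.071·(25.0−10) = -1.0650
  sulphur-dioxide contribution → 0.8046 μm/a
  chloride contribution → 9.054 μm/a
  total first-year rate 9.859 μm/a

r_corr = 9.86 μm/a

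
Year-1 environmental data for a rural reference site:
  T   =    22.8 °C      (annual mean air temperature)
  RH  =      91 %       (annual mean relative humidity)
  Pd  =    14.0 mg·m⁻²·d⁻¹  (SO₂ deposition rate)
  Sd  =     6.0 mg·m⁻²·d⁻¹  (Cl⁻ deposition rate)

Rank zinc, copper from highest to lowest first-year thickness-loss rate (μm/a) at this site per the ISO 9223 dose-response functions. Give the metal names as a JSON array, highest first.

zinc: f(T) = -0.071·(T−10) [T>10 °C] = -0.9088
  SO₂ term: 0.0129·14.0^0.44·exp(0.046·91-0.9088) = 1.092
  Cl⁻ term: 0.0175·6.0^0.57·exp(0.008·91+0.085·22.8) = 0.6989
  r_corr = 1.092 + 0.6989 = 1.791 μm/a
copper: temperature factor f = -0.080·(12.8) = -1.0240
  Pd branch = 0.0053·Pd^0.26·e^(0.059·RH+f) = 0.8115 μm/a
  Cl⁻ term: 0.01025·6.0^0.27·exp(0.036·91+0.049·22.8) = 1.345
  r_corr = 0.8115 + 1.345 = 2.157 μm/a
Ordering by μm/a: copper (2.16) > zinc (1.79)

["copper", "zinc"]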